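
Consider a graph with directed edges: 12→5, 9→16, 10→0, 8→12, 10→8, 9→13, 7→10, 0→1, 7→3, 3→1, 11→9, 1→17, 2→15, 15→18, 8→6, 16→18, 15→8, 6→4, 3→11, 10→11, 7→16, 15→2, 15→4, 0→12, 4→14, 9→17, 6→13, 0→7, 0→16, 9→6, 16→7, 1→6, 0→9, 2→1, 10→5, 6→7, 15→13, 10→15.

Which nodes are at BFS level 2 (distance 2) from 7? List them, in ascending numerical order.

0, 1, 5, 8, 11, 15, 18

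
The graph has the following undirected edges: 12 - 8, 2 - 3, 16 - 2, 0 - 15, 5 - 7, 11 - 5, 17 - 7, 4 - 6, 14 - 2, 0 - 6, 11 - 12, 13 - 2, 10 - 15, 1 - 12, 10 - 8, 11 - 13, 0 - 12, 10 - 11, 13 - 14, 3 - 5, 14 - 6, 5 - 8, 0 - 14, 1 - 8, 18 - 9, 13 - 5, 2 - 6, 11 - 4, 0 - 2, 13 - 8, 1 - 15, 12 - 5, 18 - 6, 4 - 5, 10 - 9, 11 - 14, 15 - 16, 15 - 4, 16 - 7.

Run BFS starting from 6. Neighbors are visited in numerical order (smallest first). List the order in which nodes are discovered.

6, 0, 2, 4, 14, 18, 12, 15, 3, 13, 16, 5, 11, 9, 1, 8, 10, 7, 17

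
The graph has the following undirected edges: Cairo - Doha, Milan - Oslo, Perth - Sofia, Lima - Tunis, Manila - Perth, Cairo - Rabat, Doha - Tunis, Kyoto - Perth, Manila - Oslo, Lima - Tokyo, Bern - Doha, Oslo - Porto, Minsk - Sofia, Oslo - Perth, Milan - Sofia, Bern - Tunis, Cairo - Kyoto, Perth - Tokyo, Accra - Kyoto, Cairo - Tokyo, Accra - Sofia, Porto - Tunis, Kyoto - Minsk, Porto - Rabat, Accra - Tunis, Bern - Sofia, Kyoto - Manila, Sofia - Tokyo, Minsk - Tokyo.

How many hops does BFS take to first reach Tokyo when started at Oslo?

Level 0: Oslo
Level 1: Manila, Milan, Perth, Porto
Level 2: Kyoto, Rabat, Sofia, Tokyo, Tunis
Level 3: Accra, Bern, Cairo, Doha, Lima, Minsk
Tokyo first appears at level 2.

2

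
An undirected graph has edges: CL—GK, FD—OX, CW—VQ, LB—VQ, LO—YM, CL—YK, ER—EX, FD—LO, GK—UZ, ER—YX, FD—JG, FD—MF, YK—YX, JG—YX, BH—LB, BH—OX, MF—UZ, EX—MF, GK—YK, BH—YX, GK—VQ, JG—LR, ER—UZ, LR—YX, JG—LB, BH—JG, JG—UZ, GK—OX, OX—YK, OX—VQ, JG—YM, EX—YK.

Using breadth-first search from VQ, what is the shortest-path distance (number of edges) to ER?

Level 0: VQ
Level 1: CW, GK, LB, OX
Level 2: BH, CL, FD, JG, UZ, YK
Level 3: ER, EX, LO, LR, MF, YM, YX
ER first appears at level 3.

3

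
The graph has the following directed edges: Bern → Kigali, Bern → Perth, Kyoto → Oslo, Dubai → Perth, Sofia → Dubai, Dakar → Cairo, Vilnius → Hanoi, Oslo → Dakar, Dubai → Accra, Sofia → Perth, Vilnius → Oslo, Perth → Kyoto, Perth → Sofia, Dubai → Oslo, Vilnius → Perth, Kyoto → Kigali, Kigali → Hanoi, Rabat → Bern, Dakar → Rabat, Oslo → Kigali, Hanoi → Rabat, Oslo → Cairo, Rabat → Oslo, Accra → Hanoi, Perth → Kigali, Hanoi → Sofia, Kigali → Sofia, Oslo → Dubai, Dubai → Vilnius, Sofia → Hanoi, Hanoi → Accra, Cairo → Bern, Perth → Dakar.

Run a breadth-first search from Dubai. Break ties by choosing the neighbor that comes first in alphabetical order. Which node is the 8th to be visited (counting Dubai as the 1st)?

Visit Dubai; enqueue Accra, Oslo, Perth, Vilnius → queue [Accra, Oslo, Perth, Vilnius]
Visit Accra; enqueue Hanoi → queue [Oslo, Perth, Vilnius, Hanoi]
Visit Oslo; enqueue Cairo, Dakar, Kigali → queue [Perth, Vilnius, Hanoi, Cairo, Dakar, Kigali]
Visit Perth; enqueue Kyoto, Sofia → queue [Vilnius, Hanoi, Cairo, Dakar, Kigali, Kyoto, Sofia]
Visit Vilnius → queue [Hanoi, Cairo, Dakar, Kigali, Kyoto, Sofia]
Visit Hanoi; enqueue Rabat → queue [Cairo, Dakar, Kigali, Kyoto, Sofia, Rabat]
Visit Cairo; enqueue Bern → queue [Dakar, Kigali, Kyoto, Sofia, Rabat, Bern]
Visit Dakar → queue [Kigali, Kyoto, Sofia, Rabat, Bern]
Visit Kigali → queue [Kyoto, Sofia, Rabat, Bern]
Visit Kyoto → queue [Sofia, Rabat, Bern]
Visit Sofia → queue [Rabat, Bern]
Visit Rabat → queue [Bern]
Visit Bern → queue []

Visit order: Dubai, Accra, Oslo, Perth, Vilnius, Hanoi, Cairo, Dakar, Kigali, Kyoto, Sofia, Rabat, Bern

Dakar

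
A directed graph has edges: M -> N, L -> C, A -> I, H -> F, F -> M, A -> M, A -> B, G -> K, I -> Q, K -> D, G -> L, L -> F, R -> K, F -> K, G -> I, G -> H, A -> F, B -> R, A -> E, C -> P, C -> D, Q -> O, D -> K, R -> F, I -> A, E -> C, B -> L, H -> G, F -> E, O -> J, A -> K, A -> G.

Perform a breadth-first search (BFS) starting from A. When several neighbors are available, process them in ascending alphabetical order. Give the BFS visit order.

A, B, E, F, G, I, K, M, L, R, C, H, Q, D, N, P, O, J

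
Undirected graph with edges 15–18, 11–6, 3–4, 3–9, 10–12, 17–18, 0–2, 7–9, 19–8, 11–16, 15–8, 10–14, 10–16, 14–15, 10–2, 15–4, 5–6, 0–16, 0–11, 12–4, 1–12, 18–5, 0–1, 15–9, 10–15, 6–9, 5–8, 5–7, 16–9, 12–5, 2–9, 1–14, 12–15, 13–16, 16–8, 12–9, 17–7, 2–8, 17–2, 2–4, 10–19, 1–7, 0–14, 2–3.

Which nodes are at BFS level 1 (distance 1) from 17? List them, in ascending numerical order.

2, 7, 18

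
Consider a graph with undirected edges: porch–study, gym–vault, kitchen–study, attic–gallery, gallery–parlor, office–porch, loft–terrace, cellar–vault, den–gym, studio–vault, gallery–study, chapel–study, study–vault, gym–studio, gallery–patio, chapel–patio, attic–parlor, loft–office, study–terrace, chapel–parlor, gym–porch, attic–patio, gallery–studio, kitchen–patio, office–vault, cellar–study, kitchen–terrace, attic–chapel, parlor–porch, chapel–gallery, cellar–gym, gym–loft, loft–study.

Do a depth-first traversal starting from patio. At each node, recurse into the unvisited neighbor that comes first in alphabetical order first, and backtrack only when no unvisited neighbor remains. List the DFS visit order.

Visit patio
patio → attic
attic → chapel
chapel → gallery
gallery → parlor
parlor → porch
porch → gym
gym → cellar
cellar → study
study → kitchen
kitchen → terrace
terrace → loft
loft → office
office → vault
vault → studio
gym → den

patio, attic, chapel, gallery, parlor, porch, gym, cellar, study, kitchen, terrace, loft, office, vault, studio, den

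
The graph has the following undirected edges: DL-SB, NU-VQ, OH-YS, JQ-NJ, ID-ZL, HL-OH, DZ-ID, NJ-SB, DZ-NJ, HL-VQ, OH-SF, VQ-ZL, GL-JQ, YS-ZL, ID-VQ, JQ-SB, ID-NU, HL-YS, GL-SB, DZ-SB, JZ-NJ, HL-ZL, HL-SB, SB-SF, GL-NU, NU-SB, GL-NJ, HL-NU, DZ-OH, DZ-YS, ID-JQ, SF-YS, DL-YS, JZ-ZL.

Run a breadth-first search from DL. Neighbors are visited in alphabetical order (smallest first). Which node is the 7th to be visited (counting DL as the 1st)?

Visit DL; enqueue SB, YS → queue [SB, YS]
Visit SB; enqueue DZ, GL, HL, JQ, NJ, NU, SF → queue [YS, DZ, GL, HL, JQ, NJ, NU, SF]
Visit YS; enqueue OH, ZL → queue [DZ, GL, HL, JQ, NJ, NU, SF, OH, ZL]
Visit DZ; enqueue ID → queue [GL, HL, JQ, NJ, NU, SF, OH, ZL, ID]
Visit GL → queue [HL, JQ, NJ, NU, SF, OH, ZL, ID]
Visit HL; enqueue VQ → queue [JQ, NJ, NU, SF, OH, ZL, ID, VQ]
Visit JQ → queue [NJ, NU, SF, OH, ZL, ID, VQ]
Visit NJ; enqueue JZ → queue [NU, SF, OH, ZL, ID, VQ, JZ]
Visit NU → queue [SF, OH, ZL, ID, VQ, JZ]
Visit SF → queue [OH, ZL, ID, VQ, JZ]
Visit OH → queue [ZL, ID, VQ, JZ]
Visit ZL → queue [ID, VQ, JZ]
Visit ID → queue [VQ, JZ]
Visit VQ → queue [JZ]
Visit JZ → queue []

Visit order: DL, SB, YS, DZ, GL, HL, JQ, NJ, NU, SF, OH, ZL, ID, VQ, JZ

JQ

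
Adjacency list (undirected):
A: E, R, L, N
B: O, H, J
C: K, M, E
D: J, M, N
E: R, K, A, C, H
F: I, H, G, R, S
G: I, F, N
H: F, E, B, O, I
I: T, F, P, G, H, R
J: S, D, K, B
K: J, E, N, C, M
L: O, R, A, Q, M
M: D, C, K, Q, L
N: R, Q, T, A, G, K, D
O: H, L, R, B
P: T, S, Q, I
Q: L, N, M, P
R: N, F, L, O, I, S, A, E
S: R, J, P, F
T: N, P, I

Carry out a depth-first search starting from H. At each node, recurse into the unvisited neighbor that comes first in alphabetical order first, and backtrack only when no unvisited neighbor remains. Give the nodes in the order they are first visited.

H -> B -> J -> D -> M -> C -> E -> A -> L -> O -> R -> F -> G -> I -> P -> Q -> N -> K -> T -> S

Visit H
H → B
B → J
J → D
D → M
M → C
C → E
E → A
A → L
L → O
O → R
R → F
F → G
G → I
I → P
P → Q
Q → N
N → K
N → T
P → S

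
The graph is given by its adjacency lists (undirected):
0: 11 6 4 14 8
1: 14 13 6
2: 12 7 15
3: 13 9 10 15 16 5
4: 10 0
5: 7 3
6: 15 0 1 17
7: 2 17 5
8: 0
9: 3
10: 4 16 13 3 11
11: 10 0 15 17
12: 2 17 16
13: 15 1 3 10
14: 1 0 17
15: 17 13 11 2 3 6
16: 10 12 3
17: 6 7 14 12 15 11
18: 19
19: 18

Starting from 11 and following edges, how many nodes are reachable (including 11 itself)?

18

BFS from 11 visits: 11, 10, 0, 15, 17, 4, 16, 13, 3, 6, 14, 8, 2, 7, 12, 1, 9, 5
Reachable nodes: 18 of 20 total.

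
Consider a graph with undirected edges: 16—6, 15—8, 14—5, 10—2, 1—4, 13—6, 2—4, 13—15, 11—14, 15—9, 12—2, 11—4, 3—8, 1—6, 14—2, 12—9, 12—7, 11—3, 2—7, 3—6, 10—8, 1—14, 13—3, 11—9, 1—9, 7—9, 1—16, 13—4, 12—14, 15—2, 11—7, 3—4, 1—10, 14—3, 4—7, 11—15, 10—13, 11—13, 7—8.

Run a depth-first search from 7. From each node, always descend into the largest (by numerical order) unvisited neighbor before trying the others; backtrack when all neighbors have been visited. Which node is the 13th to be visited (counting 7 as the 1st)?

Visit 7
7 → 12
12 → 14
14 → 11
11 → 15
15 → 13
13 → 10
10 → 8
8 → 3
3 → 6
6 → 16
16 → 1
1 → 9
1 → 4
4 → 2
14 → 5

Visit order: 7, 12, 14, 11, 15, 13, 10, 8, 3, 6, 16, 1, 9, 4, 2, 5

9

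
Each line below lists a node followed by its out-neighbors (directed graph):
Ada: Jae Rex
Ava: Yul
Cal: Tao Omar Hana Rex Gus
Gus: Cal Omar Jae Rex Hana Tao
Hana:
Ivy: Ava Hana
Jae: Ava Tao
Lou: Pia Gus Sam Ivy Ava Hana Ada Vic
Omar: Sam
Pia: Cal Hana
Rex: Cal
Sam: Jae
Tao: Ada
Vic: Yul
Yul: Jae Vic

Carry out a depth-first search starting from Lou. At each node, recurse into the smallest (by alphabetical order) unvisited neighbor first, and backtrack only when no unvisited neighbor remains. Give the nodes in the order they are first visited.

Lou -> Ada -> Jae -> Ava -> Yul -> Vic -> Tao -> Rex -> Cal -> Gus -> Hana -> Omar -> Sam -> Ivy -> Pia

Visit Lou
Lou → Ada
Ada → Jae
Jae → Ava
Ava → Yul
Yul → Vic
Jae → Tao
Ada → Rex
Rex → Cal
Cal → Gus
Gus → Hana
Gus → Omar
Omar → Sam
Lou → Ivy
Lou → Pia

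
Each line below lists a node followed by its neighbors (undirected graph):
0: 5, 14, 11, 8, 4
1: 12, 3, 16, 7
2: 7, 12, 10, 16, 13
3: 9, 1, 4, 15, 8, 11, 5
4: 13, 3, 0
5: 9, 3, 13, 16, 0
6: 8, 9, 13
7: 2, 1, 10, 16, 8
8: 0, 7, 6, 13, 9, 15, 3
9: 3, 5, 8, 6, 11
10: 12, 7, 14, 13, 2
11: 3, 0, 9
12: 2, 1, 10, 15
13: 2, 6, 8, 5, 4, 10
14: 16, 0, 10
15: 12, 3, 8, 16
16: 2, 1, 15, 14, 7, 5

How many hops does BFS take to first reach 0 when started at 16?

Level 0: 16
Level 1: 1, 2, 5, 7, 14, 15
Level 2: 0, 3, 8, 9, 10, 12, 13
Level 3: 4, 6, 11
0 first appears at level 2.

2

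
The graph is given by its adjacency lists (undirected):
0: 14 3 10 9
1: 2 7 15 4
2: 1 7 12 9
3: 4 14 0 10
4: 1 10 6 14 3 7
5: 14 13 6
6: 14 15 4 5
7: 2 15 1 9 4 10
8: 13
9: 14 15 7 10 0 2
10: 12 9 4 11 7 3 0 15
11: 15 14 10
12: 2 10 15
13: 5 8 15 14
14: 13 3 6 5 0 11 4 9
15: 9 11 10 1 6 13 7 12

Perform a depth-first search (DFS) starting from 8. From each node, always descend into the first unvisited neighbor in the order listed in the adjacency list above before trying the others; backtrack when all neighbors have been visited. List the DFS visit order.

Visit 8
8 → 13
13 → 5
5 → 14
14 → 3
3 → 4
4 → 1
1 → 2
2 → 7
7 → 15
15 → 9
9 → 10
10 → 12
10 → 11
10 → 0
15 → 6

8 -> 13 -> 5 -> 14 -> 3 -> 4 -> 1 -> 2 -> 7 -> 15 -> 9 -> 10 -> 12 -> 11 -> 0 -> 6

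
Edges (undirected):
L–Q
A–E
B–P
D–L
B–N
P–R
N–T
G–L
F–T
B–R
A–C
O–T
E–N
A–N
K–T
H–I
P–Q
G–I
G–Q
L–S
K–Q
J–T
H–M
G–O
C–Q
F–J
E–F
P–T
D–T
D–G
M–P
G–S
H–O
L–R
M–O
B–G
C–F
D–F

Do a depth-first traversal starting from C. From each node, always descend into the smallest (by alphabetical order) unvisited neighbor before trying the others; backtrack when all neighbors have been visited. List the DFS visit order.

C A E F D G B N T J K Q L R P M H I O S

Visit C
C → A
A → E
E → F
F → D
D → G
G → B
B → N
N → T
T → J
T → K
K → Q
Q → L
L → R
R → P
P → M
M → H
H → I
H → O
L → S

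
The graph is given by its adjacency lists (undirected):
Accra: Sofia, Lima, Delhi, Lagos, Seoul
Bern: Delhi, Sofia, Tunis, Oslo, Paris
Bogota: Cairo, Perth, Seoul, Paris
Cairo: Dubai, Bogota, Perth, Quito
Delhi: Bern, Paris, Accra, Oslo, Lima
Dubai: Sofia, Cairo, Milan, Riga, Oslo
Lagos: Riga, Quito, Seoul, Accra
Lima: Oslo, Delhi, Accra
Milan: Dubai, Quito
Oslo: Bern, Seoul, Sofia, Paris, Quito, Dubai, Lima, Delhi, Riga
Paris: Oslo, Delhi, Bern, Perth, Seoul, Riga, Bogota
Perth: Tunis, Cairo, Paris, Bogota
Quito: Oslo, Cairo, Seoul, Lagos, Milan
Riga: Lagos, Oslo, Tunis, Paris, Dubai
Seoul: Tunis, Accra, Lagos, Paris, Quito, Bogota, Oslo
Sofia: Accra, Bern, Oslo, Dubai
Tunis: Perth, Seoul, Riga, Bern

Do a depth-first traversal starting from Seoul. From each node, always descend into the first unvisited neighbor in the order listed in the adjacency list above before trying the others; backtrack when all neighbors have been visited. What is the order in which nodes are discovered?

Seoul, Tunis, Perth, Cairo, Dubai, Sofia, Accra, Lima, Oslo, Bern, Delhi, Paris, Riga, Lagos, Quito, Milan, Bogota

Visit Seoul
Seoul → Tunis
Tunis → Perth
Perth → Cairo
Cairo → Dubai
Dubai → Sofia
Sofia → Accra
Accra → Lima
Lima → Oslo
Oslo → Bern
Bern → Delhi
Delhi → Paris
Paris → Riga
Riga → Lagos
Lagos → Quito
Quito → Milan
Paris → Bogota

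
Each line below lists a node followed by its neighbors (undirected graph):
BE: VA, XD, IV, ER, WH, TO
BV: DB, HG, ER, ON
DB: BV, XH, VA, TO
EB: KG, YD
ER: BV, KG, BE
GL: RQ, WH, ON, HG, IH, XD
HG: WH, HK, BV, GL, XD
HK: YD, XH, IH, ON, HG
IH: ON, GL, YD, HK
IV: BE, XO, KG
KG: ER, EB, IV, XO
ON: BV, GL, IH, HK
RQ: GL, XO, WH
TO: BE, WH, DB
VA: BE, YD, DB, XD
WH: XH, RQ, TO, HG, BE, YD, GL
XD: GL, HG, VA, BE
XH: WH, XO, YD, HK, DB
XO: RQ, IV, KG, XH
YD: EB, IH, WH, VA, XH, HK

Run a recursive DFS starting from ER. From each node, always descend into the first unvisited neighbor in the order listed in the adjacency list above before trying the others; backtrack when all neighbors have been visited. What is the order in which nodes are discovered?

ER BV DB XH WH RQ GL ON IH YD EB KG IV BE VA XD HG HK TO XO

Visit ER
ER → BV
BV → DB
DB → XH
XH → WH
WH → RQ
RQ → GL
GL → ON
ON → IH
IH → YD
YD → EB
EB → KG
KG → IV
IV → BE
BE → VA
VA → XD
XD → HG
HG → HK
BE → TO
IV → XO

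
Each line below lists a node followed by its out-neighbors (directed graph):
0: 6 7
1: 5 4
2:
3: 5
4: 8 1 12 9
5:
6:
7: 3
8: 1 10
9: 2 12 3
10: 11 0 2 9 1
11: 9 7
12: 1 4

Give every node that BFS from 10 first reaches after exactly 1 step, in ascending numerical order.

0, 1, 2, 9, 11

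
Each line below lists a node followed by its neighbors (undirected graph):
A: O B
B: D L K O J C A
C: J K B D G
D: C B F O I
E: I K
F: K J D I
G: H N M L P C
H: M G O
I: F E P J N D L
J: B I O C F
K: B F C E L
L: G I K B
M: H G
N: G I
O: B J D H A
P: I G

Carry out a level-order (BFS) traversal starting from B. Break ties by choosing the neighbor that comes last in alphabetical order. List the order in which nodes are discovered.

Visit B; enqueue O, L, K, J, D, C, A → queue [O, L, K, J, D, C, A]
Visit O; enqueue H → queue [L, K, J, D, C, A, H]
Visit L; enqueue I, G → queue [K, J, D, C, A, H, I, G]
Visit K; enqueue F, E → queue [J, D, C, A, H, I, G, F, E]
Visit J → queue [D, C, A, H, I, G, F, E]
Visit D → queue [C, A, H, I, G, F, E]
Visit C → queue [A, H, I, G, F, E]
Visit A → queue [H, I, G, F, E]
Visit H; enqueue M → queue [I, G, F, E, M]
Visit I; enqueue P, N → queue [G, F, E, M, P, N]
Visit G → queue [F, E, M, P, N]
Visit F → queue [E, M, P, N]
Visit E → queue [M, P, N]
Visit M → queue [P, N]
Visit P → queue [N]
Visit N → queue []

B → O → L → K → J → D → C → A → H → I → G → F → E → M → P → N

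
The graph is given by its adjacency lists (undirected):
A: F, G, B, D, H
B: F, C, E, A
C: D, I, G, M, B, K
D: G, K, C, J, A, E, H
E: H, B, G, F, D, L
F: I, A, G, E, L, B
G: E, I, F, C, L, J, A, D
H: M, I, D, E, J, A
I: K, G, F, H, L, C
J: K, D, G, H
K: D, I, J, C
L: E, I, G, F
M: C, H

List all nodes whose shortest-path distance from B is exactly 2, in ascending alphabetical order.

Level 0: B
Level 1: A, C, E, F
Level 2: D, G, H, I, K, L, M
Level 3: J

D, G, H, I, K, L, M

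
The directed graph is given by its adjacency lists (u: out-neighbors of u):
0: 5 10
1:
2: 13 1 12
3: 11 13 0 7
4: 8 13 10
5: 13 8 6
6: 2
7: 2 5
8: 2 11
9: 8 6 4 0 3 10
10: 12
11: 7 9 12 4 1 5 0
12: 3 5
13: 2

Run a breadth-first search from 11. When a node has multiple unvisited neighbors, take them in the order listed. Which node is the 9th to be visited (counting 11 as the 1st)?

Visit 11; enqueue 7, 9, 12, 4, 1, 5, 0 → queue [7, 9, 12, 4, 1, 5, 0]
Visit 7; enqueue 2 → queue [9, 12, 4, 1, 5, 0, 2]
Visit 9; enqueue 8, 6, 3, 10 → queue [12, 4, 1, 5, 0, 2, 8, 6, 3, 10]
Visit 12 → queue [4, 1, 5, 0, 2, 8, 6, 3, 10]
Visit 4; enqueue 13 → queue [1, 5, 0, 2, 8, 6, 3, 10, 13]
Visit 1 → queue [5, 0, 2, 8, 6, 3, 10, 13]
Visit 5 → queue [0, 2, 8, 6, 3, 10, 13]
Visit 0 → queue [2, 8, 6, 3, 10, 13]
Visit 2 → queue [8, 6, 3, 10, 13]
Visit 8 → queue [6, 3, 10, 13]
Visit 6 → queue [3, 10, 13]
Visit 3 → queue [10, 13]
Visit 10 → queue [13]
Visit 13 → queue []

Visit order: 11, 7, 9, 12, 4, 1, 5, 0, 2, 8, 6, 3, 10, 13

2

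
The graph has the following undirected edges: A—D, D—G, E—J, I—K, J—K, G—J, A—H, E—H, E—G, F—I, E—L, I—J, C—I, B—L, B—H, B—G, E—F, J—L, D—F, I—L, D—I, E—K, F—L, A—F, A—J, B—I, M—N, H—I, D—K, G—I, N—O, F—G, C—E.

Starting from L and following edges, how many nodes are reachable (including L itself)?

BFS from L visits: L, B, E, F, I, J, G, H, C, K, A, D
Reachable nodes: 12 of 15 total.

12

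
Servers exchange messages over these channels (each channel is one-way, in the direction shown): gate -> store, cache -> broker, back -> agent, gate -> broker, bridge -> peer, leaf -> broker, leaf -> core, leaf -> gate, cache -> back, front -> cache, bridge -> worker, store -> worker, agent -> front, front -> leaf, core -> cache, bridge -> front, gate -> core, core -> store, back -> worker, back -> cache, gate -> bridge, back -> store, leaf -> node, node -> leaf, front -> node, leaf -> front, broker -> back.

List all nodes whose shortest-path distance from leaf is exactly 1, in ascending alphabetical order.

Level 0: leaf
Level 1: broker, core, front, gate, node
Level 2: back, bridge, cache, store
Level 3: agent, peer, worker

broker, core, front, gate, node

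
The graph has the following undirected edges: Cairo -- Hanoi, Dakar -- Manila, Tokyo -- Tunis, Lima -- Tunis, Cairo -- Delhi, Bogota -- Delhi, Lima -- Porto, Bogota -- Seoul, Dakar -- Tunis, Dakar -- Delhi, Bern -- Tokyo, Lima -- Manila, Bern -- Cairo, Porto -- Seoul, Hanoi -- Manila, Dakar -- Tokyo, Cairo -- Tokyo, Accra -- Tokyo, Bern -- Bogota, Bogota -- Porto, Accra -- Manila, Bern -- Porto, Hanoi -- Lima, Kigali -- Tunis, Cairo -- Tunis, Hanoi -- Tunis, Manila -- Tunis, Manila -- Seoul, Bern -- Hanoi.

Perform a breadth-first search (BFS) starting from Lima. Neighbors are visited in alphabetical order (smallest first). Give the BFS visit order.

Visit Lima; enqueue Hanoi, Manila, Porto, Tunis → queue [Hanoi, Manila, Porto, Tunis]
Visit Hanoi; enqueue Bern, Cairo → queue [Manila, Porto, Tunis, Bern, Cairo]
Visit Manila; enqueue Accra, Dakar, Seoul → queue [Porto, Tunis, Bern, Cairo, Accra, Dakar, Seoul]
Visit Porto; enqueue Bogota → queue [Tunis, Bern, Cairo, Accra, Dakar, Seoul, Bogota]
Visit Tunis; enqueue Kigali, Tokyo → queue [Bern, Cairo, Accra, Dakar, Seoul, Bogota, Kigali, Tokyo]
Visit Bern → queue [Cairo, Accra, Dakar, Seoul, Bogota, Kigali, Tokyo]
Visit Cairo; enqueue Delhi → queue [Accra, Dakar, Seoul, Bogota, Kigali, Tokyo, Delhi]
Visit Accra → queue [Dakar, Seoul, Bogota, Kigali, Tokyo, Delhi]
Visit Dakar → queue [Seoul, Bogota, Kigali, Tokyo, Delhi]
Visit Seoul → queue [Bogota, Kigali, Tokyo, Delhi]
Visit Bogota → queue [Kigali, Tokyo, Delhi]
Visit Kigali → queue [Tokyo, Delhi]
Visit Tokyo → queue [Delhi]
Visit Delhi → queue []

Lima, Hanoi, Manila, Porto, Tunis, Bern, Cairo, Accra, Dakar, Seoul, Bogota, Kigali, Tokyo, Delhi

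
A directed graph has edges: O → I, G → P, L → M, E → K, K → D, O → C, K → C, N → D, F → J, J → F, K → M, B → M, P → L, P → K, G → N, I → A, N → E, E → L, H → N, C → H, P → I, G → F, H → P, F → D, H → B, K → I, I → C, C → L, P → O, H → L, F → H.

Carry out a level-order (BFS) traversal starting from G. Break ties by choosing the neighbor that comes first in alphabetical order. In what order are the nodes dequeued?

G F N P D H J E I K L O B A C M

Visit G; enqueue F, N, P → queue [F, N, P]
Visit F; enqueue D, H, J → queue [N, P, D, H, J]
Visit N; enqueue E → queue [P, D, H, J, E]
Visit P; enqueue I, K, L, O → queue [D, H, J, E, I, K, L, O]
Visit D → queue [H, J, E, I, K, L, O]
Visit H; enqueue B → queue [J, E, I, K, L, O, B]
Visit J → queue [E, I, K, L, O, B]
Visit E → queue [I, K, L, O, B]
Visit I; enqueue A, C → queue [K, L, O, B, A, C]
Visit K; enqueue M → queue [L, O, B, A, C, M]
Visit L → queue [O, B, A, C, M]
Visit O → queue [B, A, C, M]
Visit B → queue [A, C, M]
Visit A → queue [C, M]
Visit C → queue [M]
Visit M → queue []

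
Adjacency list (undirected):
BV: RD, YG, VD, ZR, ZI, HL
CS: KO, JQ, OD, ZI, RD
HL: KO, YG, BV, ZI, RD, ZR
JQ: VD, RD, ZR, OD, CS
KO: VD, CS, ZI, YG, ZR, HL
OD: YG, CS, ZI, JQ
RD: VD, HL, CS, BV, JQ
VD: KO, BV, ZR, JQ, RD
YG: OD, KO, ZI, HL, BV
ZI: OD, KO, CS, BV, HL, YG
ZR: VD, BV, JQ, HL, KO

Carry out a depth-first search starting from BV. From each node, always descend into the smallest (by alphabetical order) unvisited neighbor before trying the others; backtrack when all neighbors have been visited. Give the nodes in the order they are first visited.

Visit BV
BV → HL
HL → KO
KO → CS
CS → JQ
JQ → OD
OD → YG
YG → ZI
JQ → RD
RD → VD
VD → ZR

BV → HL → KO → CS → JQ → OD → YG → ZI → RD → VD → ZR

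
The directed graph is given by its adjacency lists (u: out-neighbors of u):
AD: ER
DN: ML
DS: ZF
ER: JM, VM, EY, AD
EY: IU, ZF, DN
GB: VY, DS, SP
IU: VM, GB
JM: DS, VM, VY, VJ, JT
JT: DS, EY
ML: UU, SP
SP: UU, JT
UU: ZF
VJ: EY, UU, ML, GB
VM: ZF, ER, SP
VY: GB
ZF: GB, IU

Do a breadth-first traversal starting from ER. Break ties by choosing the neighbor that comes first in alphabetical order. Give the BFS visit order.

ER → AD → EY → JM → VM → DN → IU → ZF → DS → JT → VJ → VY → SP → ML → GB → UU

Visit ER; enqueue AD, EY, JM, VM → queue [AD, EY, JM, VM]
Visit AD → queue [EY, JM, VM]
Visit EY; enqueue DN, IU, ZF → queue [JM, VM, DN, IU, ZF]
Visit JM; enqueue DS, JT, VJ, VY → queue [VM, DN, IU, ZF, DS, JT, VJ, VY]
Visit VM; enqueue SP → queue [DN, IU, ZF, DS, JT, VJ, VY, SP]
Visit DN; enqueue ML → queue [IU, ZF, DS, JT, VJ, VY, SP, ML]
Visit IU; enqueue GB → queue [ZF, DS, JT, VJ, VY, SP, ML, GB]
Visit ZF → queue [DS, JT, VJ, VY, SP, ML, GB]
Visit DS → queue [JT, VJ, VY, SP, ML, GB]
Visit JT → queue [VJ, VY, SP, ML, GB]
Visit VJ; enqueue UU → queue [VY, SP, ML, GB, UU]
Visit VY → queue [SP, ML, GB, UU]
Visit SP → queue [ML, GB, UU]
Visit ML → queue [GB, UU]
Visit GB → queue [UU]
Visit UU → queue []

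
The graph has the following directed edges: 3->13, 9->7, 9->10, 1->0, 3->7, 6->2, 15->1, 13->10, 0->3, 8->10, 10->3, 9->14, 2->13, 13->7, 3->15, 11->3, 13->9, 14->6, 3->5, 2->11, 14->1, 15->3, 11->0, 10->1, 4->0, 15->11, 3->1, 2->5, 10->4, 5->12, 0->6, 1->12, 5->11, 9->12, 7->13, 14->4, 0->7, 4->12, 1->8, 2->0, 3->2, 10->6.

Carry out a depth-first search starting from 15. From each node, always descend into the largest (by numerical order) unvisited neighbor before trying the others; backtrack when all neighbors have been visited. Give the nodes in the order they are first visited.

15 -> 11 -> 3 -> 13 -> 10 -> 6 -> 2 -> 5 -> 12 -> 0 -> 7 -> 4 -> 1 -> 8 -> 9 -> 14

Visit 15
15 → 11
11 → 3
3 → 13
13 → 10
10 → 6
6 → 2
2 → 5
5 → 12
2 → 0
0 → 7
10 → 4
10 → 1
1 → 8
13 → 9
9 → 14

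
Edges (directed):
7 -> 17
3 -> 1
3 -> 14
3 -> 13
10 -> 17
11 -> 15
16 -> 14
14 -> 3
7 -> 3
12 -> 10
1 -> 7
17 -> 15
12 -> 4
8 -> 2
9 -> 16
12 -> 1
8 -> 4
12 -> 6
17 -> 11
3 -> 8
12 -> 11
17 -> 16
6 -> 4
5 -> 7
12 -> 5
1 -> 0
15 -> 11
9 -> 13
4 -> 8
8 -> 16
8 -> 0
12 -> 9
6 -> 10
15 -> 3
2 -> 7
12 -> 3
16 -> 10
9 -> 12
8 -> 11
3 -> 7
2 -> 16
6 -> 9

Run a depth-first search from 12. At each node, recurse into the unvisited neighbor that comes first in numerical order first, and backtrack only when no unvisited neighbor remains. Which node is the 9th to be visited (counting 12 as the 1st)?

10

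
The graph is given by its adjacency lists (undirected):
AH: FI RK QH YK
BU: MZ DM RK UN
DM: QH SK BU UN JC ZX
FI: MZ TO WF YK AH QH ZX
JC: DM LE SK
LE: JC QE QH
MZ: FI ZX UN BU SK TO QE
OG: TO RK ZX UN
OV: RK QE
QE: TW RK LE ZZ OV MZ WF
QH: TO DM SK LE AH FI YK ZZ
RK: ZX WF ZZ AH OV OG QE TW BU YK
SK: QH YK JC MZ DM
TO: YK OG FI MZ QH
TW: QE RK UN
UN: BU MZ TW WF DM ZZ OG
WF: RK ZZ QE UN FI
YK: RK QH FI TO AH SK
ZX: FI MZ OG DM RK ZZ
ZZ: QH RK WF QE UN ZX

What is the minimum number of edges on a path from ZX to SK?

2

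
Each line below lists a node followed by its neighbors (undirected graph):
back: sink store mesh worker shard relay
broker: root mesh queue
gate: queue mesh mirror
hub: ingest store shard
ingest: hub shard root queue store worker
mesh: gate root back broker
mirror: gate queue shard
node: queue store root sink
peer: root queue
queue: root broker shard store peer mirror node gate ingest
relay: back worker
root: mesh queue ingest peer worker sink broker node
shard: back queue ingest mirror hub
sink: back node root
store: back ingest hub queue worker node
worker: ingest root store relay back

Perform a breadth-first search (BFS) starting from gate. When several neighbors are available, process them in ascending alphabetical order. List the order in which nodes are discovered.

gate → mesh → mirror → queue → back → broker → root → shard → ingest → node → peer → store → relay → sink → worker → hub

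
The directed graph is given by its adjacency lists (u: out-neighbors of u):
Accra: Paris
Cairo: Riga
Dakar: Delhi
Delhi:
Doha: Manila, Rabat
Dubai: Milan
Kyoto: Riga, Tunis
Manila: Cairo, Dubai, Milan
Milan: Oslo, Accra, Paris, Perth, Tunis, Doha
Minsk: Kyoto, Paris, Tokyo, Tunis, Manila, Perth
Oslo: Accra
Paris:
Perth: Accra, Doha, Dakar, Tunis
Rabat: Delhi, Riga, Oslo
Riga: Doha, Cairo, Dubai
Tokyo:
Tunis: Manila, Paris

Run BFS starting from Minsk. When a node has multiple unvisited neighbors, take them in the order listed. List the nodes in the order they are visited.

Minsk → Kyoto → Paris → Tokyo → Tunis → Manila → Perth → Riga → Cairo → Dubai → Milan → Accra → Doha → Dakar → Oslo → Rabat → Delhi

Visit Minsk; enqueue Kyoto, Paris, Tokyo, Tunis, Manila, Perth → queue [Kyoto, Paris, Tokyo, Tunis, Manila, Perth]
Visit Kyoto; enqueue Riga → queue [Paris, Tokyo, Tunis, Manila, Perth, Riga]
Visit Paris → queue [Tokyo, Tunis, Manila, Perth, Riga]
Visit Tokyo → queue [Tunis, Manila, Perth, Riga]
Visit Tunis → queue [Manila, Perth, Riga]
Visit Manila; enqueue Cairo, Dubai, Milan → queue [Perth, Riga, Cairo, Dubai, Milan]
Visit Perth; enqueue Accra, Doha, Dakar → queue [Riga, Cairo, Dubai, Milan, Accra, Doha, Dakar]
Visit Riga → queue [Cairo, Dubai, Milan, Accra, Doha, Dakar]
Visit Cairo → queue [Dubai, Milan, Accra, Doha, Dakar]
Visit Dubai → queue [Milan, Accra, Doha, Dakar]
Visit Milan; enqueue Oslo → queue [Accra, Doha, Dakar, Oslo]
Visit Accra → queue [Doha, Dakar, Oslo]
Visit Doha; enqueue Rabat → queue [Dakar, Oslo, Rabat]
Visit Dakar; enqueue Delhi → queue [Oslo, Rabat, Delhi]
Visit Oslo → queue [Rabat, Delhi]
Visit Rabat → queue [Delhi]
Visit Delhi → queue []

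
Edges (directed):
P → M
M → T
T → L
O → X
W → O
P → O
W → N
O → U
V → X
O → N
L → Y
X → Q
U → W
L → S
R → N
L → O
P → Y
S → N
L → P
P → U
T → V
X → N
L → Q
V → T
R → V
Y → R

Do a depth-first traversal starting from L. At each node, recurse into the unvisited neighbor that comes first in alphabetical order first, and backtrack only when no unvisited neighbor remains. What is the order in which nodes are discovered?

L → O → N → U → W → X → Q → P → M → T → V → Y → R → S

Visit L
L → O
O → N
O → U
U → W
O → X
X → Q
L → P
P → M
M → T
T → V
P → Y
Y → R
L → S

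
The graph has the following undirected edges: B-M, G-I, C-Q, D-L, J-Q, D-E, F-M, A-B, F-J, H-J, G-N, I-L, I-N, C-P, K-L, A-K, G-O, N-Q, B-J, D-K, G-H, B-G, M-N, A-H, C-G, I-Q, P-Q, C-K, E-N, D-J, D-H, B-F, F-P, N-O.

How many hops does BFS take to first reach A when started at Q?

Level 0: Q
Level 1: C, I, J, N, P
Level 2: B, D, E, F, G, H, K, L, M, O
Level 3: A
A first appears at level 3.

3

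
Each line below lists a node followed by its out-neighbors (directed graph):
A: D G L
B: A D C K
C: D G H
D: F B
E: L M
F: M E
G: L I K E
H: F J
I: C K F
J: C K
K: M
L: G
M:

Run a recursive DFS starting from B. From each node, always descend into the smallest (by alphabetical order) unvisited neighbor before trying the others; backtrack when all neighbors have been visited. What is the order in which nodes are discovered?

B -> A -> D -> F -> E -> L -> G -> I -> C -> H -> J -> K -> M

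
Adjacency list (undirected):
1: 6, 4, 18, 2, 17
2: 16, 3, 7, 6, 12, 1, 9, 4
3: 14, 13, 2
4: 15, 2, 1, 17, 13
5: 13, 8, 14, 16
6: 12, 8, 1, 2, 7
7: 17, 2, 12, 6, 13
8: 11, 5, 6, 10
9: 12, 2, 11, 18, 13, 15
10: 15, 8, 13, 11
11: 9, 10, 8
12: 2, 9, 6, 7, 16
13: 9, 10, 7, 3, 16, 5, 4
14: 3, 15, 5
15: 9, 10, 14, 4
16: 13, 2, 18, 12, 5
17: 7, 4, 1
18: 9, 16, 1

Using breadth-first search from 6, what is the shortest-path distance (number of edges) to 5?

2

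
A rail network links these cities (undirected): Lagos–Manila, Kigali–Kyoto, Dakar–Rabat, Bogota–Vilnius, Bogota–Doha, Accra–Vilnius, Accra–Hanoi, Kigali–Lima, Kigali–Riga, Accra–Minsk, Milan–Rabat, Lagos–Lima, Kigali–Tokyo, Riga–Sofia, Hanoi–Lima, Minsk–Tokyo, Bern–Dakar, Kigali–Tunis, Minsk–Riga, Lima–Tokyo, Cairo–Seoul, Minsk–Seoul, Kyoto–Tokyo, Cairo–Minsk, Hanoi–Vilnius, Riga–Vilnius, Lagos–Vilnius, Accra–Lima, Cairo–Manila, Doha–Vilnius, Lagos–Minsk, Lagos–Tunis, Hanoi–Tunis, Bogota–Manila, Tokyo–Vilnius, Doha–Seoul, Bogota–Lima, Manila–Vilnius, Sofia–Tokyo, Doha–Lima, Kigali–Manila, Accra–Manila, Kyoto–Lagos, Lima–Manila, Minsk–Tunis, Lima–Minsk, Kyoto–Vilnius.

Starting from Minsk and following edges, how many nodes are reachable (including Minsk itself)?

BFS from Minsk visits: Minsk, Tunis, Tokyo, Seoul, Riga, Lima, Lagos, Cairo, Accra, Kigali, Hanoi, Vilnius, Sofia, Kyoto, Doha, Manila, Bogota
Reachable nodes: 17 of 21 total.

17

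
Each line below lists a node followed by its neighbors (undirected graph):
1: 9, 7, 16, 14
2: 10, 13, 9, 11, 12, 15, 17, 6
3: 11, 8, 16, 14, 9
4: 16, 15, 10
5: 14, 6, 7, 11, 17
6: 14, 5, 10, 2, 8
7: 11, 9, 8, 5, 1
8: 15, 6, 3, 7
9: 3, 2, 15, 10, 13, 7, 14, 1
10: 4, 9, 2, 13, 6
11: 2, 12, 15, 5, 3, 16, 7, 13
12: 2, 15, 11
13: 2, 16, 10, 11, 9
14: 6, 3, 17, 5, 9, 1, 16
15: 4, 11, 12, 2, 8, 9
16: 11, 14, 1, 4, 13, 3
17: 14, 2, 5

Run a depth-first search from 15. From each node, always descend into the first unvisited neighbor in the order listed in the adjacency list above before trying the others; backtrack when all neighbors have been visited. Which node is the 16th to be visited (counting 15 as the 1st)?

13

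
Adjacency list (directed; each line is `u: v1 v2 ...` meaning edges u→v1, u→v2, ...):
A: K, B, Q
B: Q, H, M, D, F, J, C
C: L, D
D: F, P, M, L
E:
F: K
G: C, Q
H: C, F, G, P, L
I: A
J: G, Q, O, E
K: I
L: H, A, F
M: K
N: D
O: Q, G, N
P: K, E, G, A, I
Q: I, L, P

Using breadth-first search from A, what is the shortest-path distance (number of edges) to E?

3

Level 0: A
Level 1: B, K, Q
Level 2: C, D, F, H, I, J, L, M, P
Level 3: E, G, O
Level 4: N
E first appears at level 3.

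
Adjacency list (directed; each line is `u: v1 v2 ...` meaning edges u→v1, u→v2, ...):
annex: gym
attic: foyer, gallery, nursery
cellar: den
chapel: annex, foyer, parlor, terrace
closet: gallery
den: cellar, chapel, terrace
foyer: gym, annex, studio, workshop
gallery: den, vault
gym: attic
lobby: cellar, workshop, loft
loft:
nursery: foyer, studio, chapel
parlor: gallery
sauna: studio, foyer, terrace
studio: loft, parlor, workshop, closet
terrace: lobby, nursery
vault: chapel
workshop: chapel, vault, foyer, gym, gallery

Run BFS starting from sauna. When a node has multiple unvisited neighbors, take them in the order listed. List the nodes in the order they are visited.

sauna → studio → foyer → terrace → loft → parlor → workshop → closet → gym → annex → lobby → nursery → gallery → chapel → vault → attic → cellar → den

Visit sauna; enqueue studio, foyer, terrace → queue [studio, foyer, terrace]
Visit studio; enqueue loft, parlor, workshop, closet → queue [foyer, terrace, loft, parlor, workshop, closet]
Visit foyer; enqueue gym, annex → queue [terrace, loft, parlor, workshop, closet, gym, annex]
Visit terrace; enqueue lobby, nursery → queue [loft, parlor, workshop, closet, gym, annex, lobby, nursery]
Visit loft → queue [parlor, workshop, closet, gym, annex, lobby, nursery]
Visit parlor; enqueue gallery → queue [workshop, closet, gym, annex, lobby, nursery, gallery]
Visit workshop; enqueue chapel, vault → queue [closet, gym, annex, lobby, nursery, gallery, chapel, vault]
Visit closet → queue [gym, annex, lobby, nursery, gallery, chapel, vault]
Visit gym; enqueue attic → queue [annex, lobby, nursery, gallery, chapel, vault, attic]
Visit annex → queue [lobby, nursery, gallery, chapel, vault, attic]
Visit lobby; enqueue cellar → queue [nursery, gallery, chapel, vault, attic, cellar]
Visit nursery → queue [gallery, chapel, vault, attic, cellar]
Visit gallery; enqueue den → queue [chapel, vault, attic, cellar, den]
Visit chapel → queue [vault, attic, cellar, den]
Visit vault → queue [attic, cellar, den]
Visit attic → queue [cellar, den]
Visit cellar → queue [den]
Visit den → queue []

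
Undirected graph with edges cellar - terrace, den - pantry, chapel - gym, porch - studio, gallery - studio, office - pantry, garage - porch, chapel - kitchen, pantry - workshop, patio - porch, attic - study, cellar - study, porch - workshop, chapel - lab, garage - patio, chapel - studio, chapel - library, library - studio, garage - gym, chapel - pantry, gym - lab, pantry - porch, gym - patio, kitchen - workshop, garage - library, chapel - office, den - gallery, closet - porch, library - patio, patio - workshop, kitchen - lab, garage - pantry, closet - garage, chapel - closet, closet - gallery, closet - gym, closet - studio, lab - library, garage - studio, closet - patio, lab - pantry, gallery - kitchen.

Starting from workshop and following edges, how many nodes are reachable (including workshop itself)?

BFS from workshop visits: workshop, porch, patio, pantry, kitchen, studio, garage, closet, library, gym, office, lab, den, chapel, gallery
Reachable nodes: 15 of 19 total.

15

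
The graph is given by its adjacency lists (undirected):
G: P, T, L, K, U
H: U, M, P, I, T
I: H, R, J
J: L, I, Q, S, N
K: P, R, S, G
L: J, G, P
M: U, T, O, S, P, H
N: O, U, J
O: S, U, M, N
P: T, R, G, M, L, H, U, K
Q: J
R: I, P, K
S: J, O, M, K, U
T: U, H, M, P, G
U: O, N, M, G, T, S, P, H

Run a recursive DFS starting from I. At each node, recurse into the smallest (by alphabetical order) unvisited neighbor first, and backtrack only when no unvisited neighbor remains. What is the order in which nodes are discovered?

I H M O N J L G K P R T U S Q

Visit I
I → H
H → M
M → O
O → N
N → J
J → L
L → G
G → K
K → P
P → R
P → T
T → U
U → S
J → Q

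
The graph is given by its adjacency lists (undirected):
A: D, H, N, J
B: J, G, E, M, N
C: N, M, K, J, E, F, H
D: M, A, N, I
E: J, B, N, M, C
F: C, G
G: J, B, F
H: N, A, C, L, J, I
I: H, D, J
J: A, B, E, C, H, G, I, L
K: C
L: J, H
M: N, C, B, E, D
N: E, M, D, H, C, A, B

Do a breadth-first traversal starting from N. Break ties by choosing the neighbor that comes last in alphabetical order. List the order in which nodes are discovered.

N -> M -> H -> E -> D -> C -> B -> A -> L -> J -> I -> K -> F -> G

Visit N; enqueue M, H, E, D, C, B, A → queue [M, H, E, D, C, B, A]
Visit M → queue [H, E, D, C, B, A]
Visit H; enqueue L, J, I → queue [E, D, C, B, A, L, J, I]
Visit E → queue [D, C, B, A, L, J, I]
Visit D → queue [C, B, A, L, J, I]
Visit C; enqueue K, F → queue [B, A, L, J, I, K, F]
Visit B; enqueue G → queue [A, L, J, I, K, F, G]
Visit A → queue [L, J, I, K, F, G]
Visit L → queue [J, I, K, F, G]
Visit J → queue [I, K, F, G]
Visit I → queue [K, F, G]
Visit K → queue [F, G]
Visit F → queue [G]
Visit G → queue []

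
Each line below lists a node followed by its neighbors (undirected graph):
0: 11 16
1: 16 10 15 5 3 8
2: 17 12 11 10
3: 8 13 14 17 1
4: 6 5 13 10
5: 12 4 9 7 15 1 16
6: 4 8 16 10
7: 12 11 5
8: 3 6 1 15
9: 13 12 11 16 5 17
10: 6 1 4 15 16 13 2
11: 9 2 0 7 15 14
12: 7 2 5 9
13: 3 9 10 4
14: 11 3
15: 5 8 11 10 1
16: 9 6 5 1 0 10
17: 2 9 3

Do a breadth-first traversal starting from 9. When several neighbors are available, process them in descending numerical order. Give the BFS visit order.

Visit 9; enqueue 17, 16, 13, 12, 11, 5 → queue [17, 16, 13, 12, 11, 5]
Visit 17; enqueue 3, 2 → queue [16, 13, 12, 11, 5, 3, 2]
Visit 16; enqueue 10, 6, 1, 0 → queue [13, 12, 11, 5, 3, 2, 10, 6, 1, 0]
Visit 13; enqueue 4 → queue [12, 11, 5, 3, 2, 10, 6, 1, 0, 4]
Visit 12; enqueue 7 → queue [11, 5, 3, 2, 10, 6, 1, 0, 4, 7]
Visit 11; enqueue 15, 14 → queue [5, 3, 2, 10, 6, 1, 0, 4, 7, 15, 14]
Visit 5 → queue [3, 2, 10, 6, 1, 0, 4, 7, 15, 14]
Visit 3; enqueue 8 → queue [2, 10, 6, 1, 0, 4, 7, 15, 14, 8]
Visit 2 → queue [10, 6, 1, 0, 4, 7, 15, 14, 8]
Visit 10 → queue [6, 1, 0, 4, 7, 15, 14, 8]
Visit 6 → queue [1, 0, 4, 7, 15, 14, 8]
Visit 1 → queue [0, 4, 7, 15, 14, 8]
Visit 0 → queue [4, 7, 15, 14, 8]
Visit 4 → queue [7, 15, 14, 8]
Visit 7 → queue [15, 14, 8]
Visit 15 → queue [14, 8]
Visit 14 → queue [8]
Visit 8 → queue []

9 -> 17 -> 16 -> 13 -> 12 -> 11 -> 5 -> 3 -> 2 -> 10 -> 6 -> 1 -> 0 -> 4 -> 7 -> 15 -> 14 -> 8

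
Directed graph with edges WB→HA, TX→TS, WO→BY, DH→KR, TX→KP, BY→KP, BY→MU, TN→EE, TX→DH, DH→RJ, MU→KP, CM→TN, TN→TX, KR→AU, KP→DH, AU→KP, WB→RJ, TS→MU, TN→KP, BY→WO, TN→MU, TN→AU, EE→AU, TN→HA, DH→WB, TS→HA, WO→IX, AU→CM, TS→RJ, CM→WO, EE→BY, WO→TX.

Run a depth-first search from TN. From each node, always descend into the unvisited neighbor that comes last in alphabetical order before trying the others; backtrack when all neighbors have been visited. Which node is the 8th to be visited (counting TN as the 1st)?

WB

Visit TN
TN → TX
TX → TS
TS → RJ
TS → MU
MU → KP
KP → DH
DH → WB
WB → HA
DH → KR
KR → AU
AU → CM
CM → WO
WO → IX
WO → BY
TN → EE

Visit order: TN, TX, TS, RJ, MU, KP, DH, WB, HA, KR, AU, CM, WO, IX, BY, EE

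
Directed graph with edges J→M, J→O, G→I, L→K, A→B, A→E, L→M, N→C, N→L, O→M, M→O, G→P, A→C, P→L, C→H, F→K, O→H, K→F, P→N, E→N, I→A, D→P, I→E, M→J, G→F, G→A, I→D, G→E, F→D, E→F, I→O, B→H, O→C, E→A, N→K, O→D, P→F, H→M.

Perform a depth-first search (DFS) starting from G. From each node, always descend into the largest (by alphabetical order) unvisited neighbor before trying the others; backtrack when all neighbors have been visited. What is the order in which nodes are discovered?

G P N L M O H D C J K F I E A B

Visit G
G → P
P → N
N → L
L → M
M → O
O → H
O → D
O → C
M → J
L → K
K → F
G → I
I → E
E → A
A → B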